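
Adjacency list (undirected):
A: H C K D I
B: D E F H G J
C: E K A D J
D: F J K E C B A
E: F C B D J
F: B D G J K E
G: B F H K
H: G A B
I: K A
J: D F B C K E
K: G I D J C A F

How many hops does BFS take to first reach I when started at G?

Level 0: G
Level 1: B, F, H, K
Level 2: A, C, D, E, I, J
I first appears at level 2.

2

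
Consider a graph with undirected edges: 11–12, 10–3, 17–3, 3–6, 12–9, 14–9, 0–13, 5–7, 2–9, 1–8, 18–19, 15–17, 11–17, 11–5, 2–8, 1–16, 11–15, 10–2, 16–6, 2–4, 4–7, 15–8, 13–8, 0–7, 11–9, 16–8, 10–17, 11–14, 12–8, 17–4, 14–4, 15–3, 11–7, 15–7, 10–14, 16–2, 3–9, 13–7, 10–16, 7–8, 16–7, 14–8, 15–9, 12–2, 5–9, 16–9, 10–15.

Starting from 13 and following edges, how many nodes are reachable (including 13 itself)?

BFS from 13 visits: 13, 0, 7, 8, 4, 5, 11, 15, 16, 1, 2, 12, 14, 17, 9, 3, 10, 6
Reachable nodes: 18 of 20 total.

18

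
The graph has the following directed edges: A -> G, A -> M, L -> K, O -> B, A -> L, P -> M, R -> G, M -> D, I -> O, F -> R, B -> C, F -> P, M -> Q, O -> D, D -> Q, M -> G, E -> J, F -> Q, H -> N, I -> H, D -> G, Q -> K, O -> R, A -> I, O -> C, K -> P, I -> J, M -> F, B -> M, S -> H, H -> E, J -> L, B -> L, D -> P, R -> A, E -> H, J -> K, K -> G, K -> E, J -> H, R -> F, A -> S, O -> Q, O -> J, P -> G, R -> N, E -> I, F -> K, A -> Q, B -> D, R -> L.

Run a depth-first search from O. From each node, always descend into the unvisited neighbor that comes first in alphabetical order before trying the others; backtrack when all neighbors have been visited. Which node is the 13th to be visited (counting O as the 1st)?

I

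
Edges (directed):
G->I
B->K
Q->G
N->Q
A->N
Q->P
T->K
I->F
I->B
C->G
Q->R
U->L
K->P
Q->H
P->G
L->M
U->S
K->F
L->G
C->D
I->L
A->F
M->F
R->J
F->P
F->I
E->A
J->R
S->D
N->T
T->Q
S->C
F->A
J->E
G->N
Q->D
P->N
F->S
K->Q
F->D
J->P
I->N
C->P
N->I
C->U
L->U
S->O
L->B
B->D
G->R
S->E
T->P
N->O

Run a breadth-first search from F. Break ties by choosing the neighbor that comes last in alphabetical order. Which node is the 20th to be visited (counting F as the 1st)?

Visit F; enqueue S, P, I, D, A → queue [S, P, I, D, A]
Visit S; enqueue O, E, C → queue [P, I, D, A, O, E, C]
Visit P; enqueue N, G → queue [I, D, A, O, E, C, N, G]
Visit I; enqueue L, B → queue [D, A, O, E, C, N, G, L, B]
Visit D → queue [A, O, E, C, N, G, L, B]
Visit A → queue [O, E, C, N, G, L, B]
Visit O → queue [E, C, N, G, L, B]
Visit E → queue [C, N, G, L, B]
Visit C; enqueue U → queue [N, G, L, B, U]
Visit N; enqueue T, Q → queue [G, L, B, U, T, Q]
Visit G; enqueue R → queue [L, B, U, T, Q, R]
Visit L; enqueue M → queue [B, U, T, Q, R, M]
Visit B; enqueue K → queue [U, T, Q, R, M, K]
Visit U → queue [T, Q, R, M, K]
Visit T → queue [Q, R, M, K]
Visit Q; enqueue H → queue [R, M, K, H]
Visit R; enqueue J → queue [M, K, H, J]
Visit M → queue [K, H, J]
Visit K → queue [H, J]
Visit H → queue [J]
Visit J → queue []

Visit order: F, S, P, I, D, A, O, E, C, N, G, L, B, U, T, Q, R, M, K, H, J

H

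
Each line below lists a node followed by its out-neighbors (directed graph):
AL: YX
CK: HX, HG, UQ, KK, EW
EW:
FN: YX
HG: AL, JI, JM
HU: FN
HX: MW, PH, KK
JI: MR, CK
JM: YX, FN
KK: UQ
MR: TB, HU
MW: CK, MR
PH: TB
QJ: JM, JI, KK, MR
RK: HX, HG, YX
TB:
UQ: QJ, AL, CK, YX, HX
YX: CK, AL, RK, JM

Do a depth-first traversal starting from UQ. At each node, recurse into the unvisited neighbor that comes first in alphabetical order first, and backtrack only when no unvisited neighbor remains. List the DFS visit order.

Visit UQ
UQ → AL
AL → YX
YX → CK
CK → EW
CK → HG
HG → JI
JI → MR
MR → HU
HU → FN
MR → TB
HG → JM
CK → HX
HX → KK
HX → MW
HX → PH
YX → RK
UQ → QJ

UQ, AL, YX, CK, EW, HG, JI, MR, HU, FN, TB, JM, HX, KK, MW, PH, RK, QJ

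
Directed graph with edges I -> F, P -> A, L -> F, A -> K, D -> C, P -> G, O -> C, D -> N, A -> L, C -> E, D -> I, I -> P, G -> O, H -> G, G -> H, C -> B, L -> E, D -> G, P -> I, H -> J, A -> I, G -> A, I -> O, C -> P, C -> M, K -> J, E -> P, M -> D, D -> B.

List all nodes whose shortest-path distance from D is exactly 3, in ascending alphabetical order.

Level 0: D
Level 1: B, C, G, I, N
Level 2: A, E, F, H, M, O, P
Level 3: J, K, L

J, K, L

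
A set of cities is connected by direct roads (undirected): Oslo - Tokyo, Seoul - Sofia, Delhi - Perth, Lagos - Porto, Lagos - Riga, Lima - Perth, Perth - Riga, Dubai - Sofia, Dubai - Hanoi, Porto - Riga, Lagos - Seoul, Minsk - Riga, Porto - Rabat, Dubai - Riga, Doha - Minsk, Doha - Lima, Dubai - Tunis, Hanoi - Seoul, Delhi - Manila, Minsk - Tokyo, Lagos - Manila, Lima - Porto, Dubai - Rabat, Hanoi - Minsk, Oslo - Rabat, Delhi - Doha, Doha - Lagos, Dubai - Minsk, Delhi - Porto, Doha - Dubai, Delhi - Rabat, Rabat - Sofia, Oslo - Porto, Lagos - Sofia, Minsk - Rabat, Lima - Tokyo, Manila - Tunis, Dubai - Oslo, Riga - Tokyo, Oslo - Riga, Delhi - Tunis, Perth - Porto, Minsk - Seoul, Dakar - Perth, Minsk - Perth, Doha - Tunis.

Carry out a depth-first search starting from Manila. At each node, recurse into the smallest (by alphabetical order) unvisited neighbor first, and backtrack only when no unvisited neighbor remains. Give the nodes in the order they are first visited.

Visit Manila
Manila → Delhi
Delhi → Doha
Doha → Dubai
Dubai → Hanoi
Hanoi → Minsk
Minsk → Perth
Perth → Dakar
Perth → Lima
Lima → Porto
Porto → Lagos
Lagos → Riga
Riga → Oslo
Oslo → Rabat
Rabat → Sofia
Sofia → Seoul
Oslo → Tokyo
Dubai → Tunis

Manila, Delhi, Doha, Dubai, Hanoi, Minsk, Perth, Dakar, Lima, Porto, Lagos, Riga, Oslo, Rabat, Sofia, Seoul, Tokyo, Tunis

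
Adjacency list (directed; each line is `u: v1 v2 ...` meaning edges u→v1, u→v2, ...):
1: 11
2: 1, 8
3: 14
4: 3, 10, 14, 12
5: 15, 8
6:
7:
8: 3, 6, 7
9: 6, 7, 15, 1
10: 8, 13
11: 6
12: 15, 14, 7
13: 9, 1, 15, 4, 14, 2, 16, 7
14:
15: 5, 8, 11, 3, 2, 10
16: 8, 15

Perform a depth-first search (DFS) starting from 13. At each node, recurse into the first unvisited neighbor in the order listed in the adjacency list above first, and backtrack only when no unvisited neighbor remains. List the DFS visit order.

13, 9, 6, 7, 15, 5, 8, 3, 14, 11, 2, 1, 10, 4, 12, 16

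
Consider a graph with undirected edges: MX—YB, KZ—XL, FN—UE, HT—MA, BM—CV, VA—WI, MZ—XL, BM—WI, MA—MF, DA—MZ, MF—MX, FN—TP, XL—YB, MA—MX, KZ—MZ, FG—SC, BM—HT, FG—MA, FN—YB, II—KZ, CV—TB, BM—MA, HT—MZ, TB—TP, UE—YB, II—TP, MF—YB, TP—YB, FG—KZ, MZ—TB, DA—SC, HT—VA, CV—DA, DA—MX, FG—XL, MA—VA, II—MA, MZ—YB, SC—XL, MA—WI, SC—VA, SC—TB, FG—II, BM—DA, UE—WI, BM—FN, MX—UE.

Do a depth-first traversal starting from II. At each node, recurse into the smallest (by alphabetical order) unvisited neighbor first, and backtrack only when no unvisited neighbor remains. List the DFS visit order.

II → FG → KZ → MZ → DA → BM → CV → TB → SC → VA → HT → MA → MF → MX → UE → FN → TP → YB → XL → WI

Visit II
II → FG
FG → KZ
KZ → MZ
MZ → DA
DA → BM
BM → CV
CV → TB
TB → SC
SC → VA
VA → HT
HT → MA
MA → MF
MF → MX
MX → UE
UE → FN
FN → TP
TP → YB
YB → XL
UE → WI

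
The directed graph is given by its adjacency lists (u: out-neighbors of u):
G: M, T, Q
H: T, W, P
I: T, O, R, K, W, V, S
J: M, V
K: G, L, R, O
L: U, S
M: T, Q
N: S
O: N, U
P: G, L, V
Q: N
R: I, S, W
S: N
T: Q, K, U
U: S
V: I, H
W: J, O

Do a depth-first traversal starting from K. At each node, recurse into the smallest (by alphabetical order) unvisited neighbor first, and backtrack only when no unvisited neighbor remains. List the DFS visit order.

K, G, M, Q, N, S, T, U, L, O, R, I, V, H, P, W, J

Visit K
K → G
G → M
M → Q
Q → N
N → S
M → T
T → U
K → L
K → O
K → R
R → I
I → V
V → H
H → P
H → W
W → J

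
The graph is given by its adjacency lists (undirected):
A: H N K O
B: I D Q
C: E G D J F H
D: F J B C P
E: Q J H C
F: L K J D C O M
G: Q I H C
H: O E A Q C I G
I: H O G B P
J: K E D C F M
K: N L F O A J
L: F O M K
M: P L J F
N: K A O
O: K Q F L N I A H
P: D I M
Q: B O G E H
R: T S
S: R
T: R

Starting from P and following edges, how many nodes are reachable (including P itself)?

BFS from P visits: P, D, I, M, B, C, F, J, G, H, O, L, Q, E, K, A, N
Reachable nodes: 17 of 20 total.

17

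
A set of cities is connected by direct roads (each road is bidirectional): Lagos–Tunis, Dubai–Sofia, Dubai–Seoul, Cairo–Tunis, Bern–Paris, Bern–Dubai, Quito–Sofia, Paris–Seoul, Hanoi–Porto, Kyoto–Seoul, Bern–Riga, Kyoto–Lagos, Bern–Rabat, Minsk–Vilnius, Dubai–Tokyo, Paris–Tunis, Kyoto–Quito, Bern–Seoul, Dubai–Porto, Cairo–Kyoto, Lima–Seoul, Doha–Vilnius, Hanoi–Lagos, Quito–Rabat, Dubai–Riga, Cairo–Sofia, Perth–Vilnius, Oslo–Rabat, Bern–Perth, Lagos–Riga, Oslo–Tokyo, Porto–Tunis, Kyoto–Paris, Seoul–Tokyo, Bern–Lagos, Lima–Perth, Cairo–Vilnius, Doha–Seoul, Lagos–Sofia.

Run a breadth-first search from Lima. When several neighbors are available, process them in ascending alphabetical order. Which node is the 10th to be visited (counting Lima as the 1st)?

Visit Lima; enqueue Perth, Seoul → queue [Perth, Seoul]
Visit Perth; enqueue Bern, Vilnius → queue [Seoul, Bern, Vilnius]
Visit Seoul; enqueue Doha, Dubai, Kyoto, Paris, Tokyo → queue [Bern, Vilnius, Doha, Dubai, Kyoto, Paris, Tokyo]
Visit Bern; enqueue Lagos, Rabat, Riga → queue [Vilnius, Doha, Dubai, Kyoto, Paris, Tokyo, Lagos, Rabat, Riga]
Visit Vilnius; enqueue Cairo, Minsk → queue [Doha, Dubai, Kyoto, Paris, Tokyo, Lagos, Rabat, Riga, Cairo, Minsk]
Visit Doha → queue [Dubai, Kyoto, Paris, Tokyo, Lagos, Rabat, Riga, Cairo, Minsk]
Visit Dubai; enqueue Porto, Sofia → queue [Kyoto, Paris, Tokyo, Lagos, Rabat, Riga, Cairo, Minsk, Porto, Sofia]
Visit Kyoto; enqueue Quito → queue [Paris, Tokyo, Lagos, Rabat, Riga, Cairo, Minsk, Porto, Sofia, Quito]
Visit Paris; enqueue Tunis → queue [Tokyo, Lagos, Rabat, Riga, Cairo, Minsk, Porto, Sofia, Quito, Tunis]
Visit Tokyo; enqueue Oslo → queue [Lagos, Rabat, Riga, Cairo, Minsk, Porto, Sofia, Quito, Tunis, Oslo]
Visit Lagos; enqueue Hanoi → queue [Rabat, Riga, Cairo, Minsk, Porto, Sofia, Quito, Tunis, Oslo, Hanoi]
Visit Rabat → queue [Riga, Cairo, Minsk, Porto, Sofia, Quito, Tunis, Oslo, Hanoi]
Visit Riga → queue [Cairo, Minsk, Porto, Sofia, Quito, Tunis, Oslo, Hanoi]
Visit Cairo → queue [Minsk, Porto, Sofia, Quito, Tunis, Oslo, Hanoi]
Visit Minsk → queue [Porto, Sofia, Quito, Tunis, Oslo, Hanoi]
Visit Porto → queue [Sofia, Quito, Tunis, Oslo, Hanoi]
Visit Sofia → queue [Quito, Tunis, Oslo, Hanoi]
Visit Quito → queue [Tunis, Oslo, Hanoi]
Visit Tunis → queue [Oslo, Hanoi]
Visit Oslo → queue [Hanoi]
Visit Hanoi → queue []

Visit order: Lima, Perth, Seoul, Bern, Vilnius, Doha, Dubai, Kyoto, Paris, Tokyo, Lagos, Rabat, Riga, Cairo, Minsk, Porto, Sofia, Quito, Tunis, Oslo, Hanoi

Tokyo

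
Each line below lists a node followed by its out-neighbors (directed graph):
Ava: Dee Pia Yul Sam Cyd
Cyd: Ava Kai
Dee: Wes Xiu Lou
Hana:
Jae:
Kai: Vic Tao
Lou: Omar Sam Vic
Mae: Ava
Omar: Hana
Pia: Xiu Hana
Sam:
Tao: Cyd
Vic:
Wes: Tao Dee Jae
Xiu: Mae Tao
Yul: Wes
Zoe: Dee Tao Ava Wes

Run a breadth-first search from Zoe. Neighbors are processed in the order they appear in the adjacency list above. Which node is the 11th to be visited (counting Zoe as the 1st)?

Sam

Visit Zoe; enqueue Dee, Tao, Ava, Wes → queue [Dee, Tao, Ava, Wes]
Visit Dee; enqueue Xiu, Lou → queue [Tao, Ava, Wes, Xiu, Lou]
Visit Tao; enqueue Cyd → queue [Ava, Wes, Xiu, Lou, Cyd]
Visit Ava; enqueue Pia, Yul, Sam → queue [Wes, Xiu, Lou, Cyd, Pia, Yul, Sam]
Visit Wes; enqueue Jae → queue [Xiu, Lou, Cyd, Pia, Yul, Sam, Jae]
Visit Xiu; enqueue Mae → queue [Lou, Cyd, Pia, Yul, Sam, Jae, Mae]
Visit Lou; enqueue Omar, Vic → queue [Cyd, Pia, Yul, Sam, Jae, Mae, Omar, Vic]
Visit Cyd; enqueue Kai → queue [Pia, Yul, Sam, Jae, Mae, Omar, Vic, Kai]
Visit Pia; enqueue Hana → queue [Yul, Sam, Jae, Mae, Omar, Vic, Kai, Hana]
Visit Yul → queue [Sam, Jae, Mae, Omar, Vic, Kai, Hana]
Visit Sam → queue [Jae, Mae, Omar, Vic, Kai, Hana]
Visit Jae → queue [Mae, Omar, Vic, Kai, Hana]
Visit Mae → queue [Omar, Vic, Kai, Hana]
Visit Omar → queue [Vic, Kai, Hana]
Visit Vic → queue [Kai, Hana]
Visit Kai → queue [Hana]
Visit Hana → queue []

Visit order: Zoe, Dee, Tao, Ava, Wes, Xiu, Lou, Cyd, Pia, Yul, Sam, Jae, Mae, Omar, Vic, Kai, Hana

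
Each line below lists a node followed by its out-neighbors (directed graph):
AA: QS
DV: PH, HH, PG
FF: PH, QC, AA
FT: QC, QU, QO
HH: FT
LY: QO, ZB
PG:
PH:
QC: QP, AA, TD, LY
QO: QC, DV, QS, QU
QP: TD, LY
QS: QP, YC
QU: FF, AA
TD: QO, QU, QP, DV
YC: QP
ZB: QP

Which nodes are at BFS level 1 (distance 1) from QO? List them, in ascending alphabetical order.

Level 0: QO
Level 1: DV, QC, QS, QU
Level 2: AA, FF, HH, LY, PG, PH, QP, TD, YC
Level 3: FT, ZB

DV, QC, QS, QU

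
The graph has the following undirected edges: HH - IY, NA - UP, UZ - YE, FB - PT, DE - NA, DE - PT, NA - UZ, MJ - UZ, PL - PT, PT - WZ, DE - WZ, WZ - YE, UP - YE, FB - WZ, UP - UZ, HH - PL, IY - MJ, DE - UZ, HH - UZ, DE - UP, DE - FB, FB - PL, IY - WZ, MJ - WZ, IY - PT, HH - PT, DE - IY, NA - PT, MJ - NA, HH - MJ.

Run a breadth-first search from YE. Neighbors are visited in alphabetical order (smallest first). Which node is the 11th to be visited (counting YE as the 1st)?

PT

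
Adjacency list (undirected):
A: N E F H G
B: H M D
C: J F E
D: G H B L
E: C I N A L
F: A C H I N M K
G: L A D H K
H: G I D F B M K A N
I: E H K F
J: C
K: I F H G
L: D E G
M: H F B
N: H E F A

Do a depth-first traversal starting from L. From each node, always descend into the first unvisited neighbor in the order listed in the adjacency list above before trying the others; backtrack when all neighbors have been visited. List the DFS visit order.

L, D, G, A, N, H, I, E, C, J, F, M, B, K

Visit L
L → D
D → G
G → A
A → N
N → H
H → I
I → E
E → C
C → J
C → F
F → M
M → B
F → K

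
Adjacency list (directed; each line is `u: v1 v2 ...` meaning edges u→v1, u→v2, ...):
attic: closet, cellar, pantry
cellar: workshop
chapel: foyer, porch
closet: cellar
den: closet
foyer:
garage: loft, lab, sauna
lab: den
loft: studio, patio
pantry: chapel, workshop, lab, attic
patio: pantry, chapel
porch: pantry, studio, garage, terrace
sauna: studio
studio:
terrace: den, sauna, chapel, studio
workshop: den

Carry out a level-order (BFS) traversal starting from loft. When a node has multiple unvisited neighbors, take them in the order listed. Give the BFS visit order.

loft -> studio -> patio -> pantry -> chapel -> workshop -> lab -> attic -> foyer -> porch -> den -> closet -> cellar -> garage -> terrace -> sauna

Visit loft; enqueue studio, patio → queue [studio, patio]
Visit studio → queue [patio]
Visit patio; enqueue pantry, chapel → queue [pantry, chapel]
Visit pantry; enqueue workshop, lab, attic → queue [chapel, workshop, lab, attic]
Visit chapel; enqueue foyer, porch → queue [workshop, lab, attic, foyer, porch]
Visit workshop; enqueue den → queue [lab, attic, foyer, porch, den]
Visit lab → queue [attic, foyer, porch, den]
Visit attic; enqueue closet, cellar → queue [foyer, porch, den, closet, cellar]
Visit foyer → queue [porch, den, closet, cellar]
Visit porch; enqueue garage, terrace → queue [den, closet, cellar, garage, terrace]
Visit den → queue [closet, cellar, garage, terrace]
Visit closet → queue [cellar, garage, terrace]
Visit cellar → queue [garage, terrace]
Visit garage; enqueue sauna → queue [terrace, sauna]
Visit terrace → queue [sauna]
Visit sauna → queue []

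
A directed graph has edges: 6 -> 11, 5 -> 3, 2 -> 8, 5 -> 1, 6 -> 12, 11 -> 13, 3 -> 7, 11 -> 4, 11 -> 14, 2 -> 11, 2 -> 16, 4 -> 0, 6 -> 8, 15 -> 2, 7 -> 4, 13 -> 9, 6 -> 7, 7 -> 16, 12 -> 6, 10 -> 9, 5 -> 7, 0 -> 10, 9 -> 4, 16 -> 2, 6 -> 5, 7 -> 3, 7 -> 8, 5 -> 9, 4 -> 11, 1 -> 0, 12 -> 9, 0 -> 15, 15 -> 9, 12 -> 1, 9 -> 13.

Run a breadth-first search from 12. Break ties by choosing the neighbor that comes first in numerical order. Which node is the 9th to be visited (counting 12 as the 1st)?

Visit 12; enqueue 1, 6, 9 → queue [1, 6, 9]
Visit 1; enqueue 0 → queue [6, 9, 0]
Visit 6; enqueue 5, 7, 8, 11 → queue [9, 0, 5, 7, 8, 11]
Visit 9; enqueue 4, 13 → queue [0, 5, 7, 8, 11, 4, 13]
Visit 0; enqueue 10, 15 → queue [5, 7, 8, 11, 4, 13, 10, 15]
Visit 5; enqueue 3 → queue [7, 8, 11, 4, 13, 10, 15, 3]
Visit 7; enqueue 16 → queue [8, 11, 4, 13, 10, 15, 3, 16]
Visit 8 → queue [11, 4, 13, 10, 15, 3, 16]
Visit 11; enqueue 14 → queue [4, 13, 10, 15, 3, 16, 14]
Visit 4 → queue [13, 10, 15, 3, 16, 14]
Visit 13 → queue [10, 15, 3, 16, 14]
Visit 10 → queue [15, 3, 16, 14]
Visit 15; enqueue 2 → queue [3, 16, 14, 2]
Visit 3 → queue [16, 14, 2]
Visit 16 → queue [14, 2]
Visit 14 → queue [2]
Visit 2 → queue []

Visit order: 12, 1, 6, 9, 0, 5, 7, 8, 11, 4, 13, 10, 15, 3, 16, 14, 2

11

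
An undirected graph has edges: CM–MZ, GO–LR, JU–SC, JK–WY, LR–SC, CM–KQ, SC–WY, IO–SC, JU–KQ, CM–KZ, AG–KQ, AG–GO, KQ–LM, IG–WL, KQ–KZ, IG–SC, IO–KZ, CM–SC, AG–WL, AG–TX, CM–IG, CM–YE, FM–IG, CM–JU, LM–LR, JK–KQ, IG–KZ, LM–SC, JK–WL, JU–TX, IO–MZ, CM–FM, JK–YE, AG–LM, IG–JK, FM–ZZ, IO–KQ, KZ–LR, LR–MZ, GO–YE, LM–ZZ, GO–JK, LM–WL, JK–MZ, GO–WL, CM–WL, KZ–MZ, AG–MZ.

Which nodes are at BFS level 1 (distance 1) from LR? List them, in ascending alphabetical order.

Level 0: LR
Level 1: GO, KZ, LM, MZ, SC
Level 2: AG, CM, IG, IO, JK, JU, KQ, WL, WY, YE, ZZ
Level 3: FM, TX

GO, KZ, LM, MZ, SC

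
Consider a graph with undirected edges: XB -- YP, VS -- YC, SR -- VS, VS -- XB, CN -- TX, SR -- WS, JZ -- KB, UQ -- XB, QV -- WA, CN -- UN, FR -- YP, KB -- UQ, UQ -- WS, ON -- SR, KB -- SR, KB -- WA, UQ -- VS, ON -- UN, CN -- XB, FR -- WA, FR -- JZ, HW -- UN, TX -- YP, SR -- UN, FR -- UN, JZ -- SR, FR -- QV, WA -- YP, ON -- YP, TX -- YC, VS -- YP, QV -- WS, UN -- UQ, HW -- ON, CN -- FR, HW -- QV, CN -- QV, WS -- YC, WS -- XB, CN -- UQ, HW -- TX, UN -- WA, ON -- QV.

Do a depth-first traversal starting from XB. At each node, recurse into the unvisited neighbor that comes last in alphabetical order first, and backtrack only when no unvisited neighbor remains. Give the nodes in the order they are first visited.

Visit XB
XB → YP
YP → WA
WA → UN
UN → UQ
UQ → WS
WS → YC
YC → VS
VS → SR
SR → ON
ON → QV
QV → HW
HW → TX
TX → CN
CN → FR
FR → JZ
JZ → KB

XB YP WA UN UQ WS YC VS SR ON QV HW TX CN FR JZ KB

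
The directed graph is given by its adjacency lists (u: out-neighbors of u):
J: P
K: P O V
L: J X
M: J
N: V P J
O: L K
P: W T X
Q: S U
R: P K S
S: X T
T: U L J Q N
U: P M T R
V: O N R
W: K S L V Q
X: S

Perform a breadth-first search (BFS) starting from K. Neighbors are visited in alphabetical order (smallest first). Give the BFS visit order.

Visit K; enqueue O, P, V → queue [O, P, V]
Visit O; enqueue L → queue [P, V, L]
Visit P; enqueue T, W, X → queue [V, L, T, W, X]
Visit V; enqueue N, R → queue [L, T, W, X, N, R]
Visit L; enqueue J → queue [T, W, X, N, R, J]
Visit T; enqueue Q, U → queue [W, X, N, R, J, Q, U]
Visit W; enqueue S → queue [X, N, R, J, Q, U, S]
Visit X → queue [N, R, J, Q, U, S]
Visit N → queue [R, J, Q, U, S]
Visit R → queue [J, Q, U, S]
Visit J → queue [Q, U, S]
Visit Q → queue [U, S]
Visit U; enqueue M → queue [S, M]
Visit S → queue [M]
Visit M → queue []

K O P V L T W X N R J Q U S M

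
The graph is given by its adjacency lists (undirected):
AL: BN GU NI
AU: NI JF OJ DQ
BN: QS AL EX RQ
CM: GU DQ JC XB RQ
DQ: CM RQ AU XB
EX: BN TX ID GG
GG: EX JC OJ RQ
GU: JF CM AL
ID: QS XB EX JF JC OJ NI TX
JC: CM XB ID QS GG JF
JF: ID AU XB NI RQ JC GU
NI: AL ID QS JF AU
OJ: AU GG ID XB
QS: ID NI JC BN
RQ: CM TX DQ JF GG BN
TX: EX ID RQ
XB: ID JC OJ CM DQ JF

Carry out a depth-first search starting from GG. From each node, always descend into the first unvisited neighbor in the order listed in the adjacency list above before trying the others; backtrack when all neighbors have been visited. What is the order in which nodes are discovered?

GG, EX, BN, QS, ID, XB, JC, CM, GU, JF, AU, NI, AL, OJ, DQ, RQ, TX

Visit GG
GG → EX
EX → BN
BN → QS
QS → ID
ID → XB
XB → JC
JC → CM
CM → GU
GU → JF
JF → AU
AU → NI
NI → AL
AU → OJ
AU → DQ
DQ → RQ
RQ → TX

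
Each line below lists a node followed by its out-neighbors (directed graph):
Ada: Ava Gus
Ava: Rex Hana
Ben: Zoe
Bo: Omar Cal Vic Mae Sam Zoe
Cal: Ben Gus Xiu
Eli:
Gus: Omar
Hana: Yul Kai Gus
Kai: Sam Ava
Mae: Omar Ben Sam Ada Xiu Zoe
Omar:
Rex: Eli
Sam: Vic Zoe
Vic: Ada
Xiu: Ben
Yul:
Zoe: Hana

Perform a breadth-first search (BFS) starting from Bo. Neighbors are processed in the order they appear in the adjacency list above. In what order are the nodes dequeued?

Visit Bo; enqueue Omar, Cal, Vic, Mae, Sam, Zoe → queue [Omar, Cal, Vic, Mae, Sam, Zoe]
Visit Omar → queue [Cal, Vic, Mae, Sam, Zoe]
Visit Cal; enqueue Ben, Gus, Xiu → queue [Vic, Mae, Sam, Zoe, Ben, Gus, Xiu]
Visit Vic; enqueue Ada → queue [Mae, Sam, Zoe, Ben, Gus, Xiu, Ada]
Visit Mae → queue [Sam, Zoe, Ben, Gus, Xiu, Ada]
Visit Sam → queue [Zoe, Ben, Gus, Xiu, Ada]
Visit Zoe; enqueue Hana → queue [Ben, Gus, Xiu, Ada, Hana]
Visit Ben → queue [Gus, Xiu, Ada, Hana]
Visit Gus → queue [Xiu, Ada, Hana]
Visit Xiu → queue [Ada, Hana]
Visit Ada; enqueue Ava → queue [Hana, Ava]
Visit Hana; enqueue Yul, Kai → queue [Ava, Yul, Kai]
Visit Ava; enqueue Rex → queue [Yul, Kai, Rex]
Visit Yul → queue [Kai, Rex]
Visit Kai → queue [Rex]
Visit Rex; enqueue Eli → queue [Eli]
Visit Eli → queue []

Bo Omar Cal Vic Mae Sam Zoe Ben Gus Xiu Ada Hana Ava Yul Kai Rex Eli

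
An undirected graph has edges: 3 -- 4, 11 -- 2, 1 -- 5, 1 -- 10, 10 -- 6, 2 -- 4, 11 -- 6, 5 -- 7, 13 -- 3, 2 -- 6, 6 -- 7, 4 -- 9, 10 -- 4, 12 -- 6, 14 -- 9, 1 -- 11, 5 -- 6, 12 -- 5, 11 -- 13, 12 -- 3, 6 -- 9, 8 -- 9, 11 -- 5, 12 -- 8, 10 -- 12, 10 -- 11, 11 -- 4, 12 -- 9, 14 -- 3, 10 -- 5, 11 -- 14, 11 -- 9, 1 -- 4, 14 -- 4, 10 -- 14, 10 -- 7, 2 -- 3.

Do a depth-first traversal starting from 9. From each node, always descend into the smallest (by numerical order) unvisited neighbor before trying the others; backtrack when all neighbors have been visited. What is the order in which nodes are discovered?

9 → 4 → 1 → 5 → 6 → 2 → 3 → 12 → 8 → 10 → 7 → 11 → 13 → 14

Visit 9
9 → 4
4 → 1
1 → 5
5 → 6
6 → 2
2 → 3
3 → 12
12 → 8
12 → 10
10 → 7
10 → 11
11 → 13
11 → 14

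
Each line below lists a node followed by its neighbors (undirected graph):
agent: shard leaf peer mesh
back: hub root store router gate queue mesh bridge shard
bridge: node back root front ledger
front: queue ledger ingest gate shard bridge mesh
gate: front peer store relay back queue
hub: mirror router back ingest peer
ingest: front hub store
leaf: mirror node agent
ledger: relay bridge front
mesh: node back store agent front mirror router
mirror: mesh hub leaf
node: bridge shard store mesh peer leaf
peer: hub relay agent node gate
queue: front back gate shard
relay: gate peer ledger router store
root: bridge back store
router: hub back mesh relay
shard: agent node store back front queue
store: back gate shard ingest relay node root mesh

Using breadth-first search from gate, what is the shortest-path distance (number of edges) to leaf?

3

Level 0: gate
Level 1: back, front, peer, queue, relay, store
Level 2: agent, bridge, hub, ingest, ledger, mesh, node, root, router, shard
Level 3: leaf, mirror
leaf first appears at level 3.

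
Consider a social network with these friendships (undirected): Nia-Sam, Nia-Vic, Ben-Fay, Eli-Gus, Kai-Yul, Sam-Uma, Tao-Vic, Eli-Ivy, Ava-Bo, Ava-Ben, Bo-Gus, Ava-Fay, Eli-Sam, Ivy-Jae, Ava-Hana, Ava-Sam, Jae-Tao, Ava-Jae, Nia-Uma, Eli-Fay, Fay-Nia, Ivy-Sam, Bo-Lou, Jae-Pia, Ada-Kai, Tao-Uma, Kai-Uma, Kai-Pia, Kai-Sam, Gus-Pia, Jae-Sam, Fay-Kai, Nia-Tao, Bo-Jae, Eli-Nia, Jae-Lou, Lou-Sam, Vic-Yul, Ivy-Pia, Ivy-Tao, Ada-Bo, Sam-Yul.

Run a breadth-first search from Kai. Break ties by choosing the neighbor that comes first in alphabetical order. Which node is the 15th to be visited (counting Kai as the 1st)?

Visit Kai; enqueue Ada, Fay, Pia, Sam, Uma, Yul → queue [Ada, Fay, Pia, Sam, Uma, Yul]
Visit Ada; enqueue Bo → queue [Fay, Pia, Sam, Uma, Yul, Bo]
Visit Fay; enqueue Ava, Ben, Eli, Nia → queue [Pia, Sam, Uma, Yul, Bo, Ava, Ben, Eli, Nia]
Visit Pia; enqueue Gus, Ivy, Jae → queue [Sam, Uma, Yul, Bo, Ava, Ben, Eli, Nia, Gus, Ivy, Jae]
Visit Sam; enqueue Lou → queue [Uma, Yul, Bo, Ava, Ben, Eli, Nia, Gus, Ivy, Jae, Lou]
Visit Uma; enqueue Tao → queue [Yul, Bo, Ava, Ben, Eli, Nia, Gus, Ivy, Jae, Lou, Tao]
Visit Yul; enqueue Vic → queue [Bo, Ava, Ben, Eli, Nia, Gus, Ivy, Jae, Lou, Tao, Vic]
Visit Bo → queue [Ava, Ben, Eli, Nia, Gus, Ivy, Jae, Lou, Tao, Vic]
Visit Ava; enqueue Hana → queue [Ben, Eli, Nia, Gus, Ivy, Jae, Lou, Tao, Vic, Hana]
Visit Ben → queue [Eli, Nia, Gus, Ivy, Jae, Lou, Tao, Vic, Hana]
Visit Eli → queue [Nia, Gus, Ivy, Jae, Lou, Tao, Vic, Hana]
Visit Nia → queue [Gus, Ivy, Jae, Lou, Tao, Vic, Hana]
Visit Gus → queue [Ivy, Jae, Lou, Tao, Vic, Hana]
Visit Ivy → queue [Jae, Lou, Tao, Vic, Hana]
Visit Jae → queue [Lou, Tao, Vic, Hana]
Visit Lou → queue [Tao, Vic, Hana]
Visit Tao → queue [Vic, Hana]
Visit Vic → queue [Hana]
Visit Hana → queue []

Visit order: Kai, Ada, Fay, Pia, Sam, Uma, Yul, Bo, Ava, Ben, Eli, Nia, Gus, Ivy, Jae, Lou, Tao, Vic, Hana

Jae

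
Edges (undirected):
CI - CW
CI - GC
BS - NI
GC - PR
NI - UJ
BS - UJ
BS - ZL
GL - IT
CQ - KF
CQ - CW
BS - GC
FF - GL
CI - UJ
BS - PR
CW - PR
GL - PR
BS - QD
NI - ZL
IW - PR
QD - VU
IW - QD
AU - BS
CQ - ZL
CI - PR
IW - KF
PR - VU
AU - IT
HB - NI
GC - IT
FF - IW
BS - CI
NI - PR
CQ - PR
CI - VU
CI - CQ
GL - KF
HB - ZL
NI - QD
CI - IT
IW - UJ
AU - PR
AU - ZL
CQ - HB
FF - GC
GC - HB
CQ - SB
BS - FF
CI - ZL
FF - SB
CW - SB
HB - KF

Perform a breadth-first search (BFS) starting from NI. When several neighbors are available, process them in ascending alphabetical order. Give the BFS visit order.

NI, BS, HB, PR, QD, UJ, ZL, AU, CI, FF, GC, CQ, KF, CW, GL, IW, VU, IT, SB

Visit NI; enqueue BS, HB, PR, QD, UJ, ZL → queue [BS, HB, PR, QD, UJ, ZL]
Visit BS; enqueue AU, CI, FF, GC → queue [HB, PR, QD, UJ, ZL, AU, CI, FF, GC]
Visit HB; enqueue CQ, KF → queue [PR, QD, UJ, ZL, AU, CI, FF, GC, CQ, KF]
Visit PR; enqueue CW, GL, IW, VU → queue [QD, UJ, ZL, AU, CI, FF, GC, CQ, KF, CW, GL, IW, VU]
Visit QD → queue [UJ, ZL, AU, CI, FF, GC, CQ, KF, CW, GL, IW, VU]
Visit UJ → queue [ZL, AU, CI, FF, GC, CQ, KF, CW, GL, IW, VU]
Visit ZL → queue [AU, CI, FF, GC, CQ, KF, CW, GL, IW, VU]
Visit AU; enqueue IT → queue [CI, FF, GC, CQ, KF, CW, GL, IW, VU, IT]
Visit CI → queue [FF, GC, CQ, KF, CW, GL, IW, VU, IT]
Visit FF; enqueue SB → queue [GC, CQ, KF, CW, GL, IW, VU, IT, SB]
Visit GC → queue [CQ, KF, CW, GL, IW, VU, IT, SB]
Visit CQ → queue [KF, CW, GL, IW, VU, IT, SB]
Visit KF → queue [CW, GL, IW, VU, IT, SB]
Visit CW → queue [GL, IW, VU, IT, SB]
Visit GL → queue [IW, VU, IT, SB]
Visit IW → queue [VU, IT, SB]
Visit VU → queue [IT, SB]
Visit IT → queue [SB]
Visit SB → queue []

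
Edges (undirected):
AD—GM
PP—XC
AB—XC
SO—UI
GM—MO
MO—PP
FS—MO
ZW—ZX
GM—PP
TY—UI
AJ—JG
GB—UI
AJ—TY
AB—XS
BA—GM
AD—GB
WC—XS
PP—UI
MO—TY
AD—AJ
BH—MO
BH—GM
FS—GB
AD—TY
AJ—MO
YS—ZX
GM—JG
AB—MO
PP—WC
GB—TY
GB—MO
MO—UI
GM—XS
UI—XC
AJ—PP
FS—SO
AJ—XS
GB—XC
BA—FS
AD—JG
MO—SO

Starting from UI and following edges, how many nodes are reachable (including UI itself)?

BFS from UI visits: UI, XC, TY, SO, PP, MO, GB, AB, AJ, AD, FS, WC, GM, BH, XS, JG, BA
Reachable nodes: 17 of 20 total.

17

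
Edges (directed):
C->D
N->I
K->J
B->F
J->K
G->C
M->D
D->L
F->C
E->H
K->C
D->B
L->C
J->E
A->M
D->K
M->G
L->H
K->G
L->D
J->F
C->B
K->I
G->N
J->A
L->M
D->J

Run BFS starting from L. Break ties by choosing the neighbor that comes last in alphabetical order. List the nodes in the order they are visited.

L M H D C G K J B N I F E A

Visit L; enqueue M, H, D, C → queue [M, H, D, C]
Visit M; enqueue G → queue [H, D, C, G]
Visit H → queue [D, C, G]
Visit D; enqueue K, J, B → queue [C, G, K, J, B]
Visit C → queue [G, K, J, B]
Visit G; enqueue N → queue [K, J, B, N]
Visit K; enqueue I → queue [J, B, N, I]
Visit J; enqueue F, E, A → queue [B, N, I, F, E, A]
Visit B → queue [N, I, F, E, A]
Visit N → queue [I, F, E, A]
Visit I → queue [F, E, A]
Visit F → queue [E, A]
Visit E → queue [A]
Visit A → queue []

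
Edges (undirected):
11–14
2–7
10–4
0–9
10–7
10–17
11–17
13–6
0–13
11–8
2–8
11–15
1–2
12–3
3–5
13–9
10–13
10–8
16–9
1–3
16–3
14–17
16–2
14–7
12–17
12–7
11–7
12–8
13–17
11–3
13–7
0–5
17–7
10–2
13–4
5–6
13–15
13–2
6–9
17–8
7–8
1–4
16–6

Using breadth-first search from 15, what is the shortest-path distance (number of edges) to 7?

2

Level 0: 15
Level 1: 11, 13
Level 2: 0, 2, 3, 4, 6, 7, 8, 9, 10, 14, 17
Level 3: 1, 5, 12, 16
7 first appears at level 2.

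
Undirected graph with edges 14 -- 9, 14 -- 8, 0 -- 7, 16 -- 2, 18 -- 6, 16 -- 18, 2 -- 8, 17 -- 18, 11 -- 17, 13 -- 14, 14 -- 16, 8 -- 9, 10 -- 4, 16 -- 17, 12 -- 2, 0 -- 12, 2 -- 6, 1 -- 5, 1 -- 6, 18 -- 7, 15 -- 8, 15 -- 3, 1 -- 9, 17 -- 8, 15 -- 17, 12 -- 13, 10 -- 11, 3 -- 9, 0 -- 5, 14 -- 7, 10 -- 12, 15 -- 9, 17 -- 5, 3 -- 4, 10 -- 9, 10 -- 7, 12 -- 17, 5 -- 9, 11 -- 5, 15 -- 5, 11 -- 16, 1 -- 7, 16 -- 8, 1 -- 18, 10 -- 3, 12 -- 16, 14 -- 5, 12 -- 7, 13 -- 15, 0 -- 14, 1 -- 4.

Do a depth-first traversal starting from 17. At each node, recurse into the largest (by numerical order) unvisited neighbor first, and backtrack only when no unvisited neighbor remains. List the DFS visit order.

17 -> 18 -> 16 -> 14 -> 13 -> 15 -> 9 -> 10 -> 12 -> 7 -> 1 -> 6 -> 2 -> 8 -> 5 -> 11 -> 0 -> 4 -> 3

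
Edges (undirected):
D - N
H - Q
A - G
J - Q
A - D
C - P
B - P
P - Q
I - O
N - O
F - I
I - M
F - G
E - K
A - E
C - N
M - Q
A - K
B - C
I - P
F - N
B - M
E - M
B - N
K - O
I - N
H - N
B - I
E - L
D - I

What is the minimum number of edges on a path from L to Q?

3

Level 0: L
Level 1: E
Level 2: A, K, M
Level 3: B, D, G, I, O, Q
Level 4: C, F, H, J, N, P
Q first appears at level 3.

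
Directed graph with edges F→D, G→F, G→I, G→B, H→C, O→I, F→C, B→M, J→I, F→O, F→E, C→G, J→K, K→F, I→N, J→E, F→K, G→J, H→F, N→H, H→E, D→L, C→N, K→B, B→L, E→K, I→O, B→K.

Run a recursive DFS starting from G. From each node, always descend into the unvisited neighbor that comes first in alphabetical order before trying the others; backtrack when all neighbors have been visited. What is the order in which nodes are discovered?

Visit G
G → B
B → K
K → F
F → C
C → N
N → H
H → E
F → D
D → L
F → O
O → I
B → M
G → J

G B K F C N H E D L O I M J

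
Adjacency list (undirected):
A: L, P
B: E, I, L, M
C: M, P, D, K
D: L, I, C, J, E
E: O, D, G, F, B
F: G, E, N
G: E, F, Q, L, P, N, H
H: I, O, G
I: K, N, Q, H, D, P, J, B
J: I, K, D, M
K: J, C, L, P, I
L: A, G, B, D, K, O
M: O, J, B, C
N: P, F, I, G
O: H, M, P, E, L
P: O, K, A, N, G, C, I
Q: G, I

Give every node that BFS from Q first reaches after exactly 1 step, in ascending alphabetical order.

Level 0: Q
Level 1: G, I
Level 2: B, D, E, F, H, J, K, L, N, P
Level 3: A, C, M, O

G, I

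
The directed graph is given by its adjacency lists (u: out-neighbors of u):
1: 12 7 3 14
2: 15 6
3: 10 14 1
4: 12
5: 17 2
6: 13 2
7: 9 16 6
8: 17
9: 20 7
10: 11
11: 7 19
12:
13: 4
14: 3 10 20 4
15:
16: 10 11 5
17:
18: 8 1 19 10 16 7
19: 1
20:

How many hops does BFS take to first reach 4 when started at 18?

Level 0: 18
Level 1: 1, 7, 8, 10, 16, 19
Level 2: 3, 5, 6, 9, 11, 12, 14, 17
Level 3: 2, 4, 13, 20
Level 4: 15
4 first appears at level 3.

3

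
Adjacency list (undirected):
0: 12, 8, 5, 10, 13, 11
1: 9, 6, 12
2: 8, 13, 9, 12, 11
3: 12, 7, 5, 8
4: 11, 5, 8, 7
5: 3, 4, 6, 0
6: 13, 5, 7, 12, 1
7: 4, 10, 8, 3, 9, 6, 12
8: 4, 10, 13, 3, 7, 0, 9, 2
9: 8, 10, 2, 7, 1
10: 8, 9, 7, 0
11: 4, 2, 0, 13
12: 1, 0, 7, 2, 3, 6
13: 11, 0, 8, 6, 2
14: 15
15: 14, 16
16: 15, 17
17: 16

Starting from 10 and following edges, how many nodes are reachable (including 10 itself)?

BFS from 10 visits: 10, 9, 8, 7, 0, 2, 1, 13, 4, 3, 12, 6, 11, 5
Reachable nodes: 14 of 18 total.

14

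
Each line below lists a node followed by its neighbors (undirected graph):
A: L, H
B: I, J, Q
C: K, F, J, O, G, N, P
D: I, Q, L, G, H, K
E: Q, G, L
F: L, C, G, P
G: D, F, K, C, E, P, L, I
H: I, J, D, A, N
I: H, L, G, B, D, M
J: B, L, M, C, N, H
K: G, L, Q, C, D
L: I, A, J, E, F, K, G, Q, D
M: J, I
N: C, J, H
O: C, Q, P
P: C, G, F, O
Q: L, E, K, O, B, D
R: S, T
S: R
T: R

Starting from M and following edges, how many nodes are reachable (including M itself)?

17

BFS from M visits: M, J, I, B, L, C, N, H, G, D, Q, A, E, F, K, O, P
Reachable nodes: 17 of 20 total.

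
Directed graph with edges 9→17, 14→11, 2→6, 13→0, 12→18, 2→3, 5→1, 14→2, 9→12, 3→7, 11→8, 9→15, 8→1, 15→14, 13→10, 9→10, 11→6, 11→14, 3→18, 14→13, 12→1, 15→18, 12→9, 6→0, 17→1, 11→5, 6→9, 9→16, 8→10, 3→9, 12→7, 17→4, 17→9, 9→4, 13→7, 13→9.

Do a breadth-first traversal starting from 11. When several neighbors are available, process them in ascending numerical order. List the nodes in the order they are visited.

11 5 6 8 14 1 0 9 10 2 13 4 12 15 16 17 3 7 18

Visit 11; enqueue 5, 6, 8, 14 → queue [5, 6, 8, 14]
Visit 5; enqueue 1 → queue [6, 8, 14, 1]
Visit 6; enqueue 0, 9 → queue [8, 14, 1, 0, 9]
Visit 8; enqueue 10 → queue [14, 1, 0, 9, 10]
Visit 14; enqueue 2, 13 → queue [1, 0, 9, 10, 2, 13]
Visit 1 → queue [0, 9, 10, 2, 13]
Visit 0 → queue [9, 10, 2, 13]
Visit 9; enqueue 4, 12, 15, 16, 17 → queue [10, 2, 13, 4, 12, 15, 16, 17]
Visit 10 → queue [2, 13, 4, 12, 15, 16, 17]
Visit 2; enqueue 3 → queue [13, 4, 12, 15, 16, 17, 3]
Visit 13; enqueue 7 → queue [4, 12, 15, 16, 17, 3, 7]
Visit 4 → queue [12, 15, 16, 17, 3, 7]
Visit 12; enqueue 18 → queue [15, 16, 17, 3, 7, 18]
Visit 15 → queue [16, 17, 3, 7, 18]
Visit 16 → queue [17, 3, 7, 18]
Visit 17 → queue [3, 7, 18]
Visit 3 → queue [7, 18]
Visit 7 → queue [18]
Visit 18 → queue []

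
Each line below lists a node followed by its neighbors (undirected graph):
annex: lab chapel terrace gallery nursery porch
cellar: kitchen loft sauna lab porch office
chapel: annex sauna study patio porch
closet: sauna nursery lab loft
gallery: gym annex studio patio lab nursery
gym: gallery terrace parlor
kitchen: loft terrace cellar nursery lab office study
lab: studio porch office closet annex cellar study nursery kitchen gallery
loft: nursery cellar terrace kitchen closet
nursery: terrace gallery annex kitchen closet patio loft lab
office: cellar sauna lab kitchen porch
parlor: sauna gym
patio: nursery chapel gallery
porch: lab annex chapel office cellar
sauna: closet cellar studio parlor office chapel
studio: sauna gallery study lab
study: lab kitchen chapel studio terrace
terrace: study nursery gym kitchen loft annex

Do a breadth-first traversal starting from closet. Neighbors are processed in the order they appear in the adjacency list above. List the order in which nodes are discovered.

closet -> sauna -> nursery -> lab -> loft -> cellar -> studio -> parlor -> office -> chapel -> terrace -> gallery -> annex -> kitchen -> patio -> porch -> study -> gym

Visit closet; enqueue sauna, nursery, lab, loft → queue [sauna, nursery, lab, loft]
Visit sauna; enqueue cellar, studio, parlor, office, chapel → queue [nursery, lab, loft, cellar, studio, parlor, office, chapel]
Visit nursery; enqueue terrace, gallery, annex, kitchen, patio → queue [lab, loft, cellar, studio, parlor, office, chapel, terrace, gallery, annex, kitchen, patio]
Visit lab; enqueue porch, study → queue [loft, cellar, studio, parlor, office, chapel, terrace, gallery, annex, kitchen, patio, porch, study]
Visit loft → queue [cellar, studio, parlor, office, chapel, terrace, gallery, annex, kitchen, patio, porch, study]
Visit cellar → queue [studio, parlor, office, chapel, terrace, gallery, annex, kitchen, patio, porch, study]
Visit studio → queue [parlor, office, chapel, terrace, gallery, annex, kitchen, patio, porch, study]
Visit parlor; enqueue gym → queue [office, chapel, terrace, gallery, annex, kitchen, patio, porch, study, gym]
Visit office → queue [chapel, terrace, gallery, annex, kitchen, patio, porch, study, gym]
Visit chapel → queue [terrace, gallery, annex, kitchen, patio, porch, study, gym]
Visit terrace → queue [gallery, annex, kitchen, patio, porch, study, gym]
Visit gallery → queue [annex, kitchen, patio, porch, study, gym]
Visit annex → queue [kitchen, patio, porch, study, gym]
Visit kitchen → queue [patio, porch, study, gym]
Visit patio → queue [porch, study, gym]
Visit porch → queue [study, gym]
Visit study → queue [gym]
Visit gym → queue []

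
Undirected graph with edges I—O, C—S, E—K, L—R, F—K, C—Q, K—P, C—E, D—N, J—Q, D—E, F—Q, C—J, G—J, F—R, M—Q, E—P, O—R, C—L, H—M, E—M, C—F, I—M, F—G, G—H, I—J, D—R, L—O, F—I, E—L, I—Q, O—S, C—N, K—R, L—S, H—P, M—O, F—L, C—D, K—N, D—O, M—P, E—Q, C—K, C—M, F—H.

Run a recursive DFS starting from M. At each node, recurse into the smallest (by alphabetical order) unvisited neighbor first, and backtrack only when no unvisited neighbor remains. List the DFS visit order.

Visit M
M → C
C → D
D → E
E → K
K → F
F → G
G → H
H → P
G → J
J → I
I → O
O → L
L → R
L → S
I → Q
K → N

M, C, D, E, K, F, G, H, P, J, I, O, L, R, S, Q, N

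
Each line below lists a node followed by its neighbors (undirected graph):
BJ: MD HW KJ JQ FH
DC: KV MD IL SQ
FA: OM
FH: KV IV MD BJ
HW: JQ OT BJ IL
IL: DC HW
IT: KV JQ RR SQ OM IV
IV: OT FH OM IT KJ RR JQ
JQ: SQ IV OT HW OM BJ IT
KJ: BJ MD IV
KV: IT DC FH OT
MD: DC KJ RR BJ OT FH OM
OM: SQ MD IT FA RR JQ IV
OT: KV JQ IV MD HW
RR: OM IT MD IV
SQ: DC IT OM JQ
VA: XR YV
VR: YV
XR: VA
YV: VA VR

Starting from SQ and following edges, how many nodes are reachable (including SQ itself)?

BFS from SQ visits: SQ, DC, IT, JQ, OM, IL, KV, MD, IV, RR, BJ, HW, OT, FA, FH, KJ
Reachable nodes: 16 of 20 total.

16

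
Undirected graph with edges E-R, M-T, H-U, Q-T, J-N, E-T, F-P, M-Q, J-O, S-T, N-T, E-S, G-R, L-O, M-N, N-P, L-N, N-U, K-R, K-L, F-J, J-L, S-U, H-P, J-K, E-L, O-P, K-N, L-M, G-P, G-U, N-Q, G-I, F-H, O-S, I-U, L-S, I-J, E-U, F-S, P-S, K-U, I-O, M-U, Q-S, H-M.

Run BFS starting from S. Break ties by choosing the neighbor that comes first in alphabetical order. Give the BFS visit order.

S, E, F, L, O, P, Q, T, U, R, H, J, K, M, N, I, G

Visit S; enqueue E, F, L, O, P, Q, T, U → queue [E, F, L, O, P, Q, T, U]
Visit E; enqueue R → queue [F, L, O, P, Q, T, U, R]
Visit F; enqueue H, J → queue [L, O, P, Q, T, U, R, H, J]
Visit L; enqueue K, M, N → queue [O, P, Q, T, U, R, H, J, K, M, N]
Visit O; enqueue I → queue [P, Q, T, U, R, H, J, K, M, N, I]
Visit P; enqueue G → queue [Q, T, U, R, H, J, K, M, N, I, G]
Visit Q → queue [T, U, R, H, J, K, M, N, I, G]
Visit T → queue [U, R, H, J, K, M, N, I, G]
Visit U → queue [R, H, J, K, M, N, I, G]
Visit R → queue [H, J, K, M, N, I, G]
Visit H → queue [J, K, M, N, I, G]
Visit J → queue [K, M, N, I, G]
Visit K → queue [M, N, I, G]
Visit M → queue [N, I, G]
Visit N → queue [I, G]
Visit I → queue [G]
Visit G → queue []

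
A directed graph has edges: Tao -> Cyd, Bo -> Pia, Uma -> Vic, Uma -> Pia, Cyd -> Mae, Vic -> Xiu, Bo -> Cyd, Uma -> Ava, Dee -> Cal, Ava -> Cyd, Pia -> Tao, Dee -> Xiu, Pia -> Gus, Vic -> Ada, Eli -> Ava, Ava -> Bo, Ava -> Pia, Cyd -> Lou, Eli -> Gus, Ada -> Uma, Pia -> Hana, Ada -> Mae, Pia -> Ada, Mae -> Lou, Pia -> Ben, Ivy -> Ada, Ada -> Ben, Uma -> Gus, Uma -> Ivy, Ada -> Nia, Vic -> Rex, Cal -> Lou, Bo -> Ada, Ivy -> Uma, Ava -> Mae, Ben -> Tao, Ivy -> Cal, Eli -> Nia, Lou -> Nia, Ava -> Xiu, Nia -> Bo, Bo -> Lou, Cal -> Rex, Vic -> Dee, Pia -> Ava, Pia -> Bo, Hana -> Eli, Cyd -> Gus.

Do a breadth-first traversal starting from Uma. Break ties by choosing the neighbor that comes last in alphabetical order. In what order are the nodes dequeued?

Uma Vic Pia Ivy Gus Ava Xiu Rex Dee Ada Tao Hana Bo Ben Cal Mae Cyd Nia Eli Lou

Visit Uma; enqueue Vic, Pia, Ivy, Gus, Ava → queue [Vic, Pia, Ivy, Gus, Ava]
Visit Vic; enqueue Xiu, Rex, Dee, Ada → queue [Pia, Ivy, Gus, Ava, Xiu, Rex, Dee, Ada]
Visit Pia; enqueue Tao, Hana, Bo, Ben → queue [Ivy, Gus, Ava, Xiu, Rex, Dee, Ada, Tao, Hana, Bo, Ben]
Visit Ivy; enqueue Cal → queue [Gus, Ava, Xiu, Rex, Dee, Ada, Tao, Hana, Bo, Ben, Cal]
Visit Gus → queue [Ava, Xiu, Rex, Dee, Ada, Tao, Hana, Bo, Ben, Cal]
Visit Ava; enqueue Mae, Cyd → queue [Xiu, Rex, Dee, Ada, Tao, Hana, Bo, Ben, Cal, Mae, Cyd]
Visit Xiu → queue [Rex, Dee, Ada, Tao, Hana, Bo, Ben, Cal, Mae, Cyd]
Visit Rex → queue [Dee, Ada, Tao, Hana, Bo, Ben, Cal, Mae, Cyd]
Visit Dee → queue [Ada, Tao, Hana, Bo, Ben, Cal, Mae, Cyd]
Visit Ada; enqueue Nia → queue [Tao, Hana, Bo, Ben, Cal, Mae, Cyd, Nia]
Visit Tao → queue [Hana, Bo, Ben, Cal, Mae, Cyd, Nia]
Visit Hana; enqueue Eli → queue [Bo, Ben, Cal, Mae, Cyd, Nia, Eli]
Visit Bo; enqueue Lou → queue [Ben, Cal, Mae, Cyd, Nia, Eli, Lou]
Visit Ben → queue [Cal, Mae, Cyd, Nia, Eli, Lou]
Visit Cal → queue [Mae, Cyd, Nia, Eli, Lou]
Visit Mae → queue [Cyd, Nia, Eli, Lou]
Visit Cyd → queue [Nia, Eli, Lou]
Visit Nia → queue [Eli, Lou]
Visit Eli → queue [Lou]
Visit Lou → queue []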